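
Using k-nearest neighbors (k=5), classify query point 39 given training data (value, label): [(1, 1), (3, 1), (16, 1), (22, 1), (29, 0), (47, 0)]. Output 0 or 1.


Distances from query 39:
Point 47 (class 0): distance = 8
Point 29 (class 0): distance = 10
Point 22 (class 1): distance = 17
Point 16 (class 1): distance = 23
Point 3 (class 1): distance = 36
K=5 nearest neighbors: classes = [0, 0, 1, 1, 1]
Votes for class 1: 3 / 5
Majority vote => class 1

1


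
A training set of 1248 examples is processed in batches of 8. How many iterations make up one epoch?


Iterations per epoch = dataset_size / batch_size
= 1248 / 8
= 156

156


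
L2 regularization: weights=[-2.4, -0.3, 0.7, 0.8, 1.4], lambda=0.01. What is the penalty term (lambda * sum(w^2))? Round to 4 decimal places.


Squaring each weight:
(-2.4)^2 = 5.76
(-0.3)^2 = 0.09
0.7^2 = 0.49
0.8^2 = 0.64
1.4^2 = 1.96
Sum of squares = 8.94
Penalty = 0.01 * 8.94 = 0.0894

0.0894


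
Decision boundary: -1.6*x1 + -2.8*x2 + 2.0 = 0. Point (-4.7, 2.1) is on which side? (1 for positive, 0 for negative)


Compute -1.6 * -4.7 + -2.8 * 2.1 + 2.0
= 7.52 + -5.88 + 2.0
= 3.64
Since 3.64 >= 0, the point is on the positive side.

1


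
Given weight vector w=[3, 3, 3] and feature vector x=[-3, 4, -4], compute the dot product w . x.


Element-wise products:
3 * -3 = -9
3 * 4 = 12
3 * -4 = -12
Sum = -9 + 12 + -12
= -9

-9


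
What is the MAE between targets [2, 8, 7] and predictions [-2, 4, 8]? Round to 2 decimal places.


Absolute errors: [4, 4, 1]
Sum of absolute errors = 9
MAE = 9 / 3 = 3.00

3.00


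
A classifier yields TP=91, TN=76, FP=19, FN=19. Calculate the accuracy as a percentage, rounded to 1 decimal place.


Accuracy = (TP + TN) / (TP + TN + FP + FN) * 100
= (91 + 76) / (91 + 76 + 19 + 19)
= 167 / 205
= 0.8146
= 81.5%

81.5


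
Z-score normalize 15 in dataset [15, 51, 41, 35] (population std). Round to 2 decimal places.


Mean = (15 + 51 + 41 + 35) / 4 = 35.5
Variance = sum((x_i - mean)^2) / n = 172.75
Std = sqrt(172.75) = 13.1434
Z = (x - mean) / std
= (15 - 35.5) / 13.1434
= -20.5 / 13.1434
= -1.56

-1.56


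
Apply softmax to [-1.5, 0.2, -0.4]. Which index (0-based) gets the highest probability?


Softmax is a monotonic transformation, so it preserves the argmax.
We need to find the index of the maximum logit.
Index 0: -1.5
Index 1: 0.2
Index 2: -0.4
Maximum logit = 0.2 at index 1

1


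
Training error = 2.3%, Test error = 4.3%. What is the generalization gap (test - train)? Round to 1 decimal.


Generalization gap = test_error - train_error
= 4.3 - 2.3
= 2.0%
A moderate gap.

2.0


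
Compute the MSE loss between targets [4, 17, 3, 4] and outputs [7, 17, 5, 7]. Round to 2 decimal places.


Differences: [-3, 0, -2, -3]
Squared errors: [9, 0, 4, 9]
Sum of squared errors = 22
MSE = 22 / 4 = 5.50

5.50


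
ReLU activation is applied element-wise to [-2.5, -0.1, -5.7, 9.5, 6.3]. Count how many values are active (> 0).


ReLU(x) = max(0, x) for each element:
ReLU(-2.5) = 0
ReLU(-0.1) = 0
ReLU(-5.7) = 0
ReLU(9.5) = 9.5
ReLU(6.3) = 6.3
Active neurons (>0): 2

2


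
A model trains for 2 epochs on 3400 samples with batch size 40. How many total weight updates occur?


Iterations per epoch = 3400 / 40 = 85
Total updates = iterations_per_epoch * epochs
= 85 * 2
= 170

170


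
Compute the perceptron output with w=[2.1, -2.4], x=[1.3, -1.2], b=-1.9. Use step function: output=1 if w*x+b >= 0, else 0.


z = w . x + b
= 2.1*1.3 + -2.4*-1.2 + -1.9
= 2.73 + 2.88 + -1.9
= 5.61 + -1.9
= 3.71
Since z = 3.71 >= 0, output = 1

1


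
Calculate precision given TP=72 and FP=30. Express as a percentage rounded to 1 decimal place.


Precision = TP / (TP + FP) * 100
= 72 / (72 + 30)
= 72 / 102
= 0.7059
= 70.6%

70.6


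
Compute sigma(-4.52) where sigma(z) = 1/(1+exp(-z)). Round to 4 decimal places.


sigmoid(z) = 1 / (1 + exp(-z))
exp(-(-4.52)) = exp(4.52) = 91.8356
1 + 91.8356 = 92.8356
1 / 92.8356 = 0.0108

0.0108


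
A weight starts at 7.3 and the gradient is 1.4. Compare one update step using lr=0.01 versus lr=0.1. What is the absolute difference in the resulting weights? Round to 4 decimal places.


With lr=0.01: w_new = 7.3 - 0.01 * 1.4 = 7.286
With lr=0.1: w_new = 7.3 - 0.1 * 1.4 = 7.16
Absolute difference = |7.286 - 7.16|
= 0.1260

0.1260


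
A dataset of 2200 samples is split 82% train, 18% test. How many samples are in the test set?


Train samples = 2200 * 82% = 1804
Test samples = 2200 - 1804
= 396

396


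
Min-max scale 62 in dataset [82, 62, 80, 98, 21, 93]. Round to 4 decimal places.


Min = 21, Max = 98
Range = 98 - 21 = 77
Scaled = (x - min) / (max - min)
= (62 - 21) / 77
= 41 / 77
= 0.5325

0.5325


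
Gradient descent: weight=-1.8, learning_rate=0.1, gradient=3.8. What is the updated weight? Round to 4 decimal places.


w_new = w_old - lr * gradient
= -1.8 - 0.1 * 3.8
= -1.8 - (0.38)
= -2.1800

-2.1800


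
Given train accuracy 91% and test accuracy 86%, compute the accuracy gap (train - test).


Gap = train_accuracy - test_accuracy
= 91 - 86
= 5%
This moderate gap may indicate mild overfitting.

5


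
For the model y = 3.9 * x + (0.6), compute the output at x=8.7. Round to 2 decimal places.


y = 3.9 * 8.7 + (0.6)
= 33.93 + (0.6)
= 34.53

34.53


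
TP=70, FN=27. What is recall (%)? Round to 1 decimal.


Recall = TP / (TP + FN) * 100
= 70 / (70 + 27)
= 70 / 97
= 0.7216
= 72.2%

72.2


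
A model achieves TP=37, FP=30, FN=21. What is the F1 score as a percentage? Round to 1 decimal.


Precision = TP / (TP + FP) = 37 / 67 = 0.5522
Recall = TP / (TP + FN) = 37 / 58 = 0.6379
F1 = 2 * P * R / (P + R)
= 2 * 0.5522 * 0.6379 / (0.5522 + 0.6379)
= 0.7046 / 1.1902
= 0.592
As percentage: 59.2%

59.2


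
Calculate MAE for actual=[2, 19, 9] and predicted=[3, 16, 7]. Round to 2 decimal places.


Absolute errors: [1, 3, 2]
Sum of absolute errors = 6
MAE = 6 / 3 = 2.00

2.00


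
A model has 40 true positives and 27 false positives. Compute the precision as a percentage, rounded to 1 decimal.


Precision = TP / (TP + FP) * 100
= 40 / (40 + 27)
= 40 / 67
= 0.597
= 59.7%

59.7


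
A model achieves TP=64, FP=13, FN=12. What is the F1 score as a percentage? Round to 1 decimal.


Precision = TP / (TP + FP) = 64 / 77 = 0.8312
Recall = TP / (TP + FN) = 64 / 76 = 0.8421
F1 = 2 * P * R / (P + R)
= 2 * 0.8312 * 0.8421 / (0.8312 + 0.8421)
= 1.3999 / 1.6733
= 0.8366
As percentage: 83.7%

83.7


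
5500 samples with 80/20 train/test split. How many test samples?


Train samples = 5500 * 80% = 4400
Test samples = 5500 - 4400
= 1100

1100


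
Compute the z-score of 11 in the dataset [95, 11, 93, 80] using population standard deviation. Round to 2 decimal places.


Mean = (95 + 11 + 93 + 80) / 4 = 69.75
Variance = sum((x_i - mean)^2) / n = 1183.6875
Std = sqrt(1183.6875) = 34.4048
Z = (x - mean) / std
= (11 - 69.75) / 34.4048
= -58.75 / 34.4048
= -1.71

-1.71


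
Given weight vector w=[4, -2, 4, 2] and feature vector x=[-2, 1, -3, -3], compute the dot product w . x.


Element-wise products:
4 * -2 = -8
-2 * 1 = -2
4 * -3 = -12
2 * -3 = -6
Sum = -8 + -2 + -12 + -6
= -28

-28


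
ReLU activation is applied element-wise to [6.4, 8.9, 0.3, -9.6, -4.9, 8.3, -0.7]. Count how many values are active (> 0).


ReLU(x) = max(0, x) for each element:
ReLU(6.4) = 6.4
ReLU(8.9) = 8.9
ReLU(0.3) = 0.3
ReLU(-9.6) = 0
ReLU(-4.9) = 0
ReLU(8.3) = 8.3
ReLU(-0.7) = 0
Active neurons (>0): 4

4


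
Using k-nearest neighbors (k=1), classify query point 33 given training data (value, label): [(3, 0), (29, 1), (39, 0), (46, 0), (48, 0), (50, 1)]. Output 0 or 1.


Distances from query 33:
Point 29 (class 1): distance = 4
K=1 nearest neighbors: classes = [1]
Votes for class 1: 1 / 1
Majority vote => class 1

1


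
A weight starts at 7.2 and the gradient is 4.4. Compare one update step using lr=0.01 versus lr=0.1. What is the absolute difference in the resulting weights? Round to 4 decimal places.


With lr=0.01: w_new = 7.2 - 0.01 * 4.4 = 7.156
With lr=0.1: w_new = 7.2 - 0.1 * 4.4 = 6.76
Absolute difference = |7.156 - 6.76|
= 0.3960

0.3960


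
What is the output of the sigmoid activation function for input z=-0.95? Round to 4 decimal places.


sigmoid(z) = 1 / (1 + exp(-z))
exp(-(-0.95)) = exp(0.95) = 2.5857
1 + 2.5857 = 3.5857
1 / 3.5857 = 0.2789

0.2789


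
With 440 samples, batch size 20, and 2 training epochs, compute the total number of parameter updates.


Iterations per epoch = 440 / 20 = 22
Total updates = iterations_per_epoch * epochs
= 22 * 2
= 44

44


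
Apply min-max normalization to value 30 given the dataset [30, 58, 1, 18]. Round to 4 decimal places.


Min = 1, Max = 58
Range = 58 - 1 = 57
Scaled = (x - min) / (max - min)
= (30 - 1) / 57
= 29 / 57
= 0.5088

0.5088


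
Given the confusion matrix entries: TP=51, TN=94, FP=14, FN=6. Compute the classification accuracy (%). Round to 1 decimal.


Accuracy = (TP + TN) / (TP + TN + FP + FN) * 100
= (51 + 94) / (51 + 94 + 14 + 6)
= 145 / 165
= 0.8788
= 87.9%

87.9


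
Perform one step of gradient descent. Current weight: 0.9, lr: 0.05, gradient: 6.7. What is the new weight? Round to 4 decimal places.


w_new = w_old - lr * gradient
= 0.9 - 0.05 * 6.7
= 0.9 - (0.335)
= 0.5650

0.5650


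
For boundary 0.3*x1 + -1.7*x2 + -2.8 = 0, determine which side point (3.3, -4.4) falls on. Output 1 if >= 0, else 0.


Compute 0.3 * 3.3 + -1.7 * -4.4 + -2.8
= 0.99 + 7.48 + -2.8
= 5.67
Since 5.67 >= 0, the point is on the positive side.

1


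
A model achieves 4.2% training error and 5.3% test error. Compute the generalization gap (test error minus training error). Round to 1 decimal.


Generalization gap = test_error - train_error
= 5.3 - 4.2
= 1.1%
A small gap suggests good generalization.

1.1


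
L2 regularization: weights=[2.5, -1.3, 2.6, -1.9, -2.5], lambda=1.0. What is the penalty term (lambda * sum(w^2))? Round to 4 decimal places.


Squaring each weight:
2.5^2 = 6.25
(-1.3)^2 = 1.69
2.6^2 = 6.76
(-1.9)^2 = 3.61
(-2.5)^2 = 6.25
Sum of squares = 24.56
Penalty = 1.0 * 24.56 = 24.5600

24.5600


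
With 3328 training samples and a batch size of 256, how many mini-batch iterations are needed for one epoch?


Iterations per epoch = dataset_size / batch_size
= 3328 / 256
= 13

13


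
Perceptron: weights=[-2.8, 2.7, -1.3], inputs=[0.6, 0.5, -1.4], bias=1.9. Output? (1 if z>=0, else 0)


z = w . x + b
= -2.8*0.6 + 2.7*0.5 + -1.3*-1.4 + 1.9
= -1.68 + 1.35 + 1.82 + 1.9
= 1.49 + 1.9
= 3.39
Since z = 3.39 >= 0, output = 1

1


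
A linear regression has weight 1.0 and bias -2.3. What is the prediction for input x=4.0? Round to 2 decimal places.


y = 1.0 * 4.0 + (-2.3)
= 4.0 + (-2.3)
= 1.70

1.70


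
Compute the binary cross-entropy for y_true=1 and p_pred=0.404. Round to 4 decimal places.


For y=1: Loss = -log(p)
= -log(0.404)
= -(-0.9063)
= 0.9063

0.9063


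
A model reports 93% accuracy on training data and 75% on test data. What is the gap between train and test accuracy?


Gap = train_accuracy - test_accuracy
= 93 - 75
= 18%
This gap suggests the model is overfitting.

18


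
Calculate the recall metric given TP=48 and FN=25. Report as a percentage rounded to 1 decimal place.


Recall = TP / (TP + FN) * 100
= 48 / (48 + 25)
= 48 / 73
= 0.6575
= 65.8%

65.8


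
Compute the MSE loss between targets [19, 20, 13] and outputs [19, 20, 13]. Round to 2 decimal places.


Differences: [0, 0, 0]
Squared errors: [0, 0, 0]
Sum of squared errors = 0
MSE = 0 / 3 = 0.00

0.00


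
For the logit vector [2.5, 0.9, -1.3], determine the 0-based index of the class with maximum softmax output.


Softmax is a monotonic transformation, so it preserves the argmax.
We need to find the index of the maximum logit.
Index 0: 2.5
Index 1: 0.9
Index 2: -1.3
Maximum logit = 2.5 at index 0

0


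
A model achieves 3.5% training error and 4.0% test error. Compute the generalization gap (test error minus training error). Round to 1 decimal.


Generalization gap = test_error - train_error
= 4.0 - 3.5
= 0.5%
A small gap suggests good generalization.

0.5


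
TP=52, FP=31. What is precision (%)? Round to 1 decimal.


Precision = TP / (TP + FP) * 100
= 52 / (52 + 31)
= 52 / 83
= 0.6265
= 62.7%

62.7


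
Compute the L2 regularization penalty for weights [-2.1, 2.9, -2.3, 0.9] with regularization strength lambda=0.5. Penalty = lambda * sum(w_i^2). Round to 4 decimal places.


Squaring each weight:
(-2.1)^2 = 4.41
2.9^2 = 8.41
(-2.3)^2 = 5.29
0.9^2 = 0.81
Sum of squares = 18.92
Penalty = 0.5 * 18.92 = 9.4600

9.4600


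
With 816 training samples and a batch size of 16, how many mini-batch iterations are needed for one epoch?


Iterations per epoch = dataset_size / batch_size
= 816 / 16
= 51

51


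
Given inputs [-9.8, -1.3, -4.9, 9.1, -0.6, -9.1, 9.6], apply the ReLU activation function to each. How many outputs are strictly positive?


ReLU(x) = max(0, x) for each element:
ReLU(-9.8) = 0
ReLU(-1.3) = 0
ReLU(-4.9) = 0
ReLU(9.1) = 9.1
ReLU(-0.6) = 0
ReLU(-9.1) = 0
ReLU(9.6) = 9.6
Active neurons (>0): 2

2


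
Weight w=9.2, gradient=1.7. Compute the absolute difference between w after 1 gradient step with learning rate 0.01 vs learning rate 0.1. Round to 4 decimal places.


With lr=0.01: w_new = 9.2 - 0.01 * 1.7 = 9.183
With lr=0.1: w_new = 9.2 - 0.1 * 1.7 = 9.03
Absolute difference = |9.183 - 9.03|
= 0.1530

0.1530


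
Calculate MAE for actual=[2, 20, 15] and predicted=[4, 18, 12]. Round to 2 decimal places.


Absolute errors: [2, 2, 3]
Sum of absolute errors = 7
MAE = 7 / 3 = 2.33

2.33


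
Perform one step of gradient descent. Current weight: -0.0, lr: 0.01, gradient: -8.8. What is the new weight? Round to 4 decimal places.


w_new = w_old - lr * gradient
= -0.0 - 0.01 * -8.8
= -0.0 - (-0.088)
= 0.0880

0.0880


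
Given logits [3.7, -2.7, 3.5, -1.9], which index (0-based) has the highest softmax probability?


Softmax is a monotonic transformation, so it preserves the argmax.
We need to find the index of the maximum logit.
Index 0: 3.7
Index 1: -2.7
Index 2: 3.5
Index 3: -1.9
Maximum logit = 3.7 at index 0

0


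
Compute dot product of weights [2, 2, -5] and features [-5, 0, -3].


Element-wise products:
2 * -5 = -10
2 * 0 = 0
-5 * -3 = 15
Sum = -10 + 0 + 15
= 5

5


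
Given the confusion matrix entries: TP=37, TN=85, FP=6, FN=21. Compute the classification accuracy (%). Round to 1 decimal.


Accuracy = (TP + TN) / (TP + TN + FP + FN) * 100
= (37 + 85) / (37 + 85 + 6 + 21)
= 122 / 149
= 0.8188
= 81.9%

81.9


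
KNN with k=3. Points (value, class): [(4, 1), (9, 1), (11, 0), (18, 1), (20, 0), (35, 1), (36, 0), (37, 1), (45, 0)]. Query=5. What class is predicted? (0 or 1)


Distances from query 5:
Point 4 (class 1): distance = 1
Point 9 (class 1): distance = 4
Point 11 (class 0): distance = 6
K=3 nearest neighbors: classes = [1, 1, 0]
Votes for class 1: 2 / 3
Majority vote => class 1

1


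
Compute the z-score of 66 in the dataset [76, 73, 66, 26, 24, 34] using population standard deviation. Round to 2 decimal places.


Mean = (76 + 73 + 66 + 26 + 24 + 34) / 6 = 49.8333
Variance = sum((x_i - mean)^2) / n = 494.8056
Std = sqrt(494.8056) = 22.2442
Z = (x - mean) / std
= (66 - 49.8333) / 22.2442
= 16.1667 / 22.2442
= 0.73

0.73


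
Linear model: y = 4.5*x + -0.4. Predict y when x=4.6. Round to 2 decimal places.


y = 4.5 * 4.6 + (-0.4)
= 20.7 + (-0.4)
= 20.30

20.30


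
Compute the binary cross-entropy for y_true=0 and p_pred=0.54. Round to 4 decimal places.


For y=0: Loss = -log(1-p)
= -log(1 - 0.54)
= -log(0.46)
= -(-0.7765)
= 0.7765

0.7765


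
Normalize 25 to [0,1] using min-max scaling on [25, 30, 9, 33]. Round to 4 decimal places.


Min = 9, Max = 33
Range = 33 - 9 = 24
Scaled = (x - min) / (max - min)
= (25 - 9) / 24
= 16 / 24
= 0.6667

0.6667


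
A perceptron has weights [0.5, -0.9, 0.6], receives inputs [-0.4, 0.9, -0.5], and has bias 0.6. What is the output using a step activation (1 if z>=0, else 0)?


z = w . x + b
= 0.5*-0.4 + -0.9*0.9 + 0.6*-0.5 + 0.6
= -0.2 + -0.81 + -0.3 + 0.6
= -1.31 + 0.6
= -0.71
Since z = -0.71 < 0, output = 0

0


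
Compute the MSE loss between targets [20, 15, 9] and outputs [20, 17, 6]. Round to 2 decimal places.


Differences: [0, -2, 3]
Squared errors: [0, 4, 9]
Sum of squared errors = 13
MSE = 13 / 3 = 4.33

4.33


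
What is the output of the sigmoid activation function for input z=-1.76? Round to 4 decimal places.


sigmoid(z) = 1 / (1 + exp(-z))
exp(-(-1.76)) = exp(1.76) = 5.8124
1 + 5.8124 = 6.8124
1 / 6.8124 = 0.1468

0.1468


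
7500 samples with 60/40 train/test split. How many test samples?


Train samples = 7500 * 60% = 4500
Test samples = 7500 - 4500
= 3000

3000


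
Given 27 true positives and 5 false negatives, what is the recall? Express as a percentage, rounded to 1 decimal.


Recall = TP / (TP + FN) * 100
= 27 / (27 + 5)
= 27 / 32
= 0.8438
= 84.4%

84.4


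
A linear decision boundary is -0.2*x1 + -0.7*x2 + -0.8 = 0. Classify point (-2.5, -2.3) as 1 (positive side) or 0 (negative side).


Compute -0.2 * -2.5 + -0.7 * -2.3 + -0.8
= 0.5 + 1.61 + -0.8
= 1.31
Since 1.31 >= 0, the point is on the positive side.

1


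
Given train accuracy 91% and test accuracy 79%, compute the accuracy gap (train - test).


Gap = train_accuracy - test_accuracy
= 91 - 79
= 12%
This gap suggests the model is overfitting.

12


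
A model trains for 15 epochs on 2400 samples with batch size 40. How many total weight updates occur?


Iterations per epoch = 2400 / 40 = 60
Total updates = iterations_per_epoch * epochs
= 60 * 15
= 900

900


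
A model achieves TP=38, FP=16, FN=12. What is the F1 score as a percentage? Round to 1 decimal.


Precision = TP / (TP + FP) = 38 / 54 = 0.7037
Recall = TP / (TP + FN) = 38 / 50 = 0.76
F1 = 2 * P * R / (P + R)
= 2 * 0.7037 * 0.76 / (0.7037 + 0.76)
= 1.0696 / 1.4637
= 0.7308
As percentage: 73.1%

73.1


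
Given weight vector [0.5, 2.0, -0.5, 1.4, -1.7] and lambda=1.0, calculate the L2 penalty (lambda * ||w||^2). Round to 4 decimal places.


Squaring each weight:
0.5^2 = 0.25
2.0^2 = 4.0
(-0.5)^2 = 0.25
1.4^2 = 1.96
(-1.7)^2 = 2.89
Sum of squares = 9.35
Penalty = 1.0 * 9.35 = 9.3500

9.3500


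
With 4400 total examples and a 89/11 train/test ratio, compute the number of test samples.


Train samples = 4400 * 89% = 3916
Test samples = 4400 - 3916
= 484

484


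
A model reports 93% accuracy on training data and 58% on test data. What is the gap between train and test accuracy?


Gap = train_accuracy - test_accuracy
= 93 - 58
= 35%
This large gap strongly indicates overfitting.

35


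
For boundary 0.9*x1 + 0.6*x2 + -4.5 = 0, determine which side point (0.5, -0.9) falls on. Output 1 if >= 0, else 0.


Compute 0.9 * 0.5 + 0.6 * -0.9 + -4.5
= 0.45 + -0.54 + -4.5
= -4.59
Since -4.59 < 0, the point is on the negative side.

0


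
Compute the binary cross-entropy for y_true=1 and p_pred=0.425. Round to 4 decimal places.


For y=1: Loss = -log(p)
= -log(0.425)
= -(-0.8557)
= 0.8557

0.8557


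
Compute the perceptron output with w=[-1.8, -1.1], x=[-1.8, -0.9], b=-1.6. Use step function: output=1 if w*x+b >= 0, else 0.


z = w . x + b
= -1.8*-1.8 + -1.1*-0.9 + -1.6
= 3.24 + 0.99 + -1.6
= 4.23 + -1.6
= 2.63
Since z = 2.63 >= 0, output = 1

1


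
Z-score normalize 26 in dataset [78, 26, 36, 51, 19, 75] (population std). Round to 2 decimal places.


Mean = (78 + 26 + 36 + 51 + 19 + 75) / 6 = 47.5
Variance = sum((x_i - mean)^2) / n = 517.5833
Std = sqrt(517.5833) = 22.7505
Z = (x - mean) / std
= (26 - 47.5) / 22.7505
= -21.5 / 22.7505
= -0.95

-0.95


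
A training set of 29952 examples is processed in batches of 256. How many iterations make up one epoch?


Iterations per epoch = dataset_size / batch_size
= 29952 / 256
= 117

117


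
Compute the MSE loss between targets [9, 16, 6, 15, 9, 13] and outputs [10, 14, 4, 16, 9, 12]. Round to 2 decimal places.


Differences: [-1, 2, 2, -1, 0, 1]
Squared errors: [1, 4, 4, 1, 0, 1]
Sum of squared errors = 11
MSE = 11 / 6 = 1.83

1.83


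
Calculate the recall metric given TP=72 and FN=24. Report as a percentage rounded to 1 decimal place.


Recall = TP / (TP + FN) * 100
= 72 / (72 + 24)
= 72 / 96
= 0.75
= 75.0%

75.0


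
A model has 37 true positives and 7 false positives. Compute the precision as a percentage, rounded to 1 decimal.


Precision = TP / (TP + FP) * 100
= 37 / (37 + 7)
= 37 / 44
= 0.8409
= 84.1%

84.1


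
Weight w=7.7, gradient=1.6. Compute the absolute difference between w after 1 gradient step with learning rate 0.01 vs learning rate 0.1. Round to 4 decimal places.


With lr=0.01: w_new = 7.7 - 0.01 * 1.6 = 7.684
With lr=0.1: w_new = 7.7 - 0.1 * 1.6 = 7.54
Absolute difference = |7.684 - 7.54|
= 0.1440

0.1440


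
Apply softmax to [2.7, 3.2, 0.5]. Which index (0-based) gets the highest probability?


Softmax is a monotonic transformation, so it preserves the argmax.
We need to find the index of the maximum logit.
Index 0: 2.7
Index 1: 3.2
Index 2: 0.5
Maximum logit = 3.2 at index 1

1


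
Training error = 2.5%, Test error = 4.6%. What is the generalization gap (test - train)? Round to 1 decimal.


Generalization gap = test_error - train_error
= 4.6 - 2.5
= 2.1%
A moderate gap.

2.1


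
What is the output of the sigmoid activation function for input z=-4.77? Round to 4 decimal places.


sigmoid(z) = 1 / (1 + exp(-z))
exp(-(-4.77)) = exp(4.77) = 117.9192
1 + 117.9192 = 118.9192
1 / 118.9192 = 0.0084

0.0084


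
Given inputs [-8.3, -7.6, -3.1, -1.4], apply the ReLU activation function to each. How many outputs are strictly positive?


ReLU(x) = max(0, x) for each element:
ReLU(-8.3) = 0
ReLU(-7.6) = 0
ReLU(-3.1) = 0
ReLU(-1.4) = 0
Active neurons (>0): 0

0


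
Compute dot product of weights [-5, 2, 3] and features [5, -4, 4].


Element-wise products:
-5 * 5 = -25
2 * -4 = -8
3 * 4 = 12
Sum = -25 + -8 + 12
= -21

-21


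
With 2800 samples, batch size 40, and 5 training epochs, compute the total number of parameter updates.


Iterations per epoch = 2800 / 40 = 70
Total updates = iterations_per_epoch * epochs
= 70 * 5
= 350

350


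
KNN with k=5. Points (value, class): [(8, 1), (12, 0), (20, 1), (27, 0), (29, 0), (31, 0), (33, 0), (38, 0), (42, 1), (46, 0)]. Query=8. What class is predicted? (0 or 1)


Distances from query 8:
Point 8 (class 1): distance = 0
Point 12 (class 0): distance = 4
Point 20 (class 1): distance = 12
Point 27 (class 0): distance = 19
Point 29 (class 0): distance = 21
K=5 nearest neighbors: classes = [1, 0, 1, 0, 0]
Votes for class 1: 2 / 5
Majority vote => class 0

0


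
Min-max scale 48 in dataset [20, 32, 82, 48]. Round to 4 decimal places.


Min = 20, Max = 82
Range = 82 - 20 = 62
Scaled = (x - min) / (max - min)
= (48 - 20) / 62
= 28 / 62
= 0.4516

0.4516


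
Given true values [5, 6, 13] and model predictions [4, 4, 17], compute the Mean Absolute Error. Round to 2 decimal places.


Absolute errors: [1, 2, 4]
Sum of absolute errors = 7
MAE = 7 / 3 = 2.33

2.33


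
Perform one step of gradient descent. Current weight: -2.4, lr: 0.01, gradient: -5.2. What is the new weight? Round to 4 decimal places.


w_new = w_old - lr * gradient
= -2.4 - 0.01 * -5.2
= -2.4 - (-0.052)
= -2.3480

-2.3480


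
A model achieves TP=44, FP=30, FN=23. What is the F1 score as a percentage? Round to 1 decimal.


Precision = TP / (TP + FP) = 44 / 74 = 0.5946
Recall = TP / (TP + FN) = 44 / 67 = 0.6567
F1 = 2 * P * R / (P + R)
= 2 * 0.5946 * 0.6567 / (0.5946 + 0.6567)
= 0.781 / 1.2513
= 0.6241
As percentage: 62.4%

62.4


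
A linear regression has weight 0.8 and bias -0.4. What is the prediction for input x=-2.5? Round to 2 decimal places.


y = 0.8 * -2.5 + (-0.4)
= -2.0 + (-0.4)
= -2.40

-2.40


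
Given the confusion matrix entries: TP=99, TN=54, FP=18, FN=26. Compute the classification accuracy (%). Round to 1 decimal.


Accuracy = (TP + TN) / (TP + TN + FP + FN) * 100
= (99 + 54) / (99 + 54 + 18 + 26)
= 153 / 197
= 0.7766
= 77.7%

77.7


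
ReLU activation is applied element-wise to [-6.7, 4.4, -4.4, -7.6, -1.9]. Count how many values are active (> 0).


ReLU(x) = max(0, x) for each element:
ReLU(-6.7) = 0
ReLU(4.4) = 4.4
ReLU(-4.4) = 0
ReLU(-7.6) = 0
ReLU(-1.9) = 0
Active neurons (>0): 1

1


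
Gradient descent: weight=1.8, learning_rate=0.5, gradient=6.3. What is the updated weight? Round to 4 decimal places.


w_new = w_old - lr * gradient
= 1.8 - 0.5 * 6.3
= 1.8 - (3.15)
= -1.3500

-1.3500


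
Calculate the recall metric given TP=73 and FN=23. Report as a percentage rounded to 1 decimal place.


Recall = TP / (TP + FN) * 100
= 73 / (73 + 23)
= 73 / 96
= 0.7604
= 76.0%

76.0


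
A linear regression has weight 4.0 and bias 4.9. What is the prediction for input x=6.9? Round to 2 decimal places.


y = 4.0 * 6.9 + (4.9)
= 27.6 + (4.9)
= 32.50

32.50


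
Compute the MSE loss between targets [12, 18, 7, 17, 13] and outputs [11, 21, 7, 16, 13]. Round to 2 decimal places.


Differences: [1, -3, 0, 1, 0]
Squared errors: [1, 9, 0, 1, 0]
Sum of squared errors = 11
MSE = 11 / 5 = 2.20

2.20


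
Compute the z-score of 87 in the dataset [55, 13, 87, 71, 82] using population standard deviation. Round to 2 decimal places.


Mean = (55 + 13 + 87 + 71 + 82) / 5 = 61.6
Variance = sum((x_i - mean)^2) / n = 711.04
Std = sqrt(711.04) = 26.6653
Z = (x - mean) / std
= (87 - 61.6) / 26.6653
= 25.4 / 26.6653
= 0.95

0.95


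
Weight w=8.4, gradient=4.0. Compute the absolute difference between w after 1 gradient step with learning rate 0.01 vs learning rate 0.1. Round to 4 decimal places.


With lr=0.01: w_new = 8.4 - 0.01 * 4.0 = 8.36
With lr=0.1: w_new = 8.4 - 0.1 * 4.0 = 8.0
Absolute difference = |8.36 - 8.0|
= 0.3600

0.3600


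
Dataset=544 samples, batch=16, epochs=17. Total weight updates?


Iterations per epoch = 544 / 16 = 34
Total updates = iterations_per_epoch * epochs
= 34 * 17
= 578

578


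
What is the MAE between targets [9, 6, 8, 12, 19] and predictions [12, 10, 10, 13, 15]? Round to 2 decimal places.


Absolute errors: [3, 4, 2, 1, 4]
Sum of absolute errors = 14
MAE = 14 / 5 = 2.80

2.80


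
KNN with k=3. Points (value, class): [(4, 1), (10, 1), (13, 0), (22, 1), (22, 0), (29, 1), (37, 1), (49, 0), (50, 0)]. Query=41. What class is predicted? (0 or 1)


Distances from query 41:
Point 37 (class 1): distance = 4
Point 49 (class 0): distance = 8
Point 50 (class 0): distance = 9
K=3 nearest neighbors: classes = [1, 0, 0]
Votes for class 1: 1 / 3
Majority vote => class 0

0


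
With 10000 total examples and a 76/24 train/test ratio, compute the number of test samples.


Train samples = 10000 * 76% = 7600
Test samples = 10000 - 7600
= 2400

2400


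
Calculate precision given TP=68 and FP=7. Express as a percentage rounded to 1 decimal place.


Precision = TP / (TP + FP) * 100
= 68 / (68 + 7)
= 68 / 75
= 0.9067
= 90.7%

90.7


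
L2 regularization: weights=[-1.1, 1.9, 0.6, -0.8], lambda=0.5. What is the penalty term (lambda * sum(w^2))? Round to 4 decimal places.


Squaring each weight:
(-1.1)^2 = 1.21
1.9^2 = 3.61
0.6^2 = 0.36
(-0.8)^2 = 0.64
Sum of squares = 5.82
Penalty = 0.5 * 5.82 = 2.9100

2.9100


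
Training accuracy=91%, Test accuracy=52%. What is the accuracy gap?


Gap = train_accuracy - test_accuracy
= 91 - 52
= 39%
This large gap strongly indicates overfitting.

39


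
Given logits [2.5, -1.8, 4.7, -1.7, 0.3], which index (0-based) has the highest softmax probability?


Softmax is a monotonic transformation, so it preserves the argmax.
We need to find the index of the maximum logit.
Index 0: 2.5
Index 1: -1.8
Index 2: 4.7
Index 3: -1.7
Index 4: 0.3
Maximum logit = 4.7 at index 2

2


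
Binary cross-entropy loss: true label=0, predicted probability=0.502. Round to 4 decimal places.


For y=0: Loss = -log(1-p)
= -log(1 - 0.502)
= -log(0.498)
= -(-0.6972)
= 0.6972

0.6972


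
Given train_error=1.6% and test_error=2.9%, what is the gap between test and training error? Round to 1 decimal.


Generalization gap = test_error - train_error
= 2.9 - 1.6
= 1.3%
A small gap suggests good generalization.

1.3


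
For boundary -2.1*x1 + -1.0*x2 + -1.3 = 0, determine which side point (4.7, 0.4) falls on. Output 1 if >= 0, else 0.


Compute -2.1 * 4.7 + -1.0 * 0.4 + -1.3
= -9.87 + -0.4 + -1.3
= -11.57
Since -11.57 < 0, the point is on the negative side.

0


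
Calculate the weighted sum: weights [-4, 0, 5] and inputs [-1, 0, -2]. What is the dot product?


Element-wise products:
-4 * -1 = 4
0 * 0 = 0
5 * -2 = -10
Sum = 4 + 0 + -10
= -6

-6


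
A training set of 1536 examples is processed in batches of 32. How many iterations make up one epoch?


Iterations per epoch = dataset_size / batch_size
= 1536 / 32
= 48

48


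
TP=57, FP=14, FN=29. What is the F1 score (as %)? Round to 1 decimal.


Precision = TP / (TP + FP) = 57 / 71 = 0.8028
Recall = TP / (TP + FN) = 57 / 86 = 0.6628
F1 = 2 * P * R / (P + R)
= 2 * 0.8028 * 0.6628 / (0.8028 + 0.6628)
= 1.0642 / 1.4656
= 0.7261
As percentage: 72.6%

72.6


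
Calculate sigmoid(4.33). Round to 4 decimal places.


sigmoid(z) = 1 / (1 + exp(-z))
exp(-(4.33)) = exp(-4.33) = 0.0132
1 + 0.0132 = 1.0132
1 / 1.0132 = 0.9870

0.9870


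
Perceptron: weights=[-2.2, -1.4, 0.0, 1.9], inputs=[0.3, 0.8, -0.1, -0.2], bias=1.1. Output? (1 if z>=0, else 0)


z = w . x + b
= -2.2*0.3 + -1.4*0.8 + 0.0*-0.1 + 1.9*-0.2 + 1.1
= -0.66 + -1.12 + -0.0 + -0.38 + 1.1
= -2.16 + 1.1
= -1.06
Since z = -1.06 < 0, output = 0

0


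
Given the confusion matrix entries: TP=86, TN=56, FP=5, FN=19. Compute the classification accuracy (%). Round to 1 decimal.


Accuracy = (TP + TN) / (TP + TN + FP + FN) * 100
= (86 + 56) / (86 + 56 + 5 + 19)
= 142 / 166
= 0.8554
= 85.5%

85.5


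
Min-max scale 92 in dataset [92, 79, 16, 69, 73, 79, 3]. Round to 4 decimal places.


Min = 3, Max = 92
Range = 92 - 3 = 89
Scaled = (x - min) / (max - min)
= (92 - 3) / 89
= 89 / 89
= 1.0000

1.0000


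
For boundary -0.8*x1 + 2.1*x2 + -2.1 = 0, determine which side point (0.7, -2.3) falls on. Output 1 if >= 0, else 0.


Compute -0.8 * 0.7 + 2.1 * -2.3 + -2.1
= -0.56 + -4.83 + -2.1
= -7.49
Since -7.49 < 0, the point is on the negative side.

0


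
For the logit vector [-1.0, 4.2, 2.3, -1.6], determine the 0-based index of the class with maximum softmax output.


Softmax is a monotonic transformation, so it preserves the argmax.
We need to find the index of the maximum logit.
Index 0: -1.0
Index 1: 4.2
Index 2: 2.3
Index 3: -1.6
Maximum logit = 4.2 at index 1

1


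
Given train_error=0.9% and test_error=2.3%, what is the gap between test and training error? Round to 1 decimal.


Generalization gap = test_error - train_error
= 2.3 - 0.9
= 1.4%
A small gap suggests good generalization.

1.4


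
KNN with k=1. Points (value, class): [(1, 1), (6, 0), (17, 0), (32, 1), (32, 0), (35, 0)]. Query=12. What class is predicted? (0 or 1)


Distances from query 12:
Point 17 (class 0): distance = 5
K=1 nearest neighbors: classes = [0]
Votes for class 1: 0 / 1
Majority vote => class 0

0


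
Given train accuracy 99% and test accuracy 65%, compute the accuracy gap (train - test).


Gap = train_accuracy - test_accuracy
= 99 - 65
= 34%
This large gap strongly indicates overfitting.

34


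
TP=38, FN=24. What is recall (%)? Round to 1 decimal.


Recall = TP / (TP + FN) * 100
= 38 / (38 + 24)
= 38 / 62
= 0.6129
= 61.3%

61.3


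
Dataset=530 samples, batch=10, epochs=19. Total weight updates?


Iterations per epoch = 530 / 10 = 53
Total updates = iterations_per_epoch * epochs
= 53 * 19
= 1007

1007


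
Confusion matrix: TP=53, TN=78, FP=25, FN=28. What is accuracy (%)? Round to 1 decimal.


Accuracy = (TP + TN) / (TP + TN + FP + FN) * 100
= (53 + 78) / (53 + 78 + 25 + 28)
= 131 / 184
= 0.712
= 71.2%

71.2


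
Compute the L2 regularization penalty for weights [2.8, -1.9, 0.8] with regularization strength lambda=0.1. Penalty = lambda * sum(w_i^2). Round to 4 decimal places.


Squaring each weight:
2.8^2 = 7.84
(-1.9)^2 = 3.61
0.8^2 = 0.64
Sum of squares = 12.09
Penalty = 0.1 * 12.09 = 1.2090

1.2090


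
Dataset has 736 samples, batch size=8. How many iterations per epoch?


Iterations per epoch = dataset_size / batch_size
= 736 / 8
= 92

92


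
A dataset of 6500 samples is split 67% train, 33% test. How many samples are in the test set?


Train samples = 6500 * 67% = 4355
Test samples = 6500 - 4355
= 2145

2145


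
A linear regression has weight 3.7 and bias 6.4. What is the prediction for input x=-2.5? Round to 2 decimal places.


y = 3.7 * -2.5 + (6.4)
= -9.25 + (6.4)
= -2.85

-2.85


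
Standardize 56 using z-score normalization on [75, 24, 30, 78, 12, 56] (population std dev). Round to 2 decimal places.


Mean = (75 + 24 + 30 + 78 + 12 + 56) / 6 = 45.8333
Variance = sum((x_i - mean)^2) / n = 643.4722
Std = sqrt(643.4722) = 25.3668
Z = (x - mean) / std
= (56 - 45.8333) / 25.3668
= 10.1667 / 25.3668
= 0.40

0.40


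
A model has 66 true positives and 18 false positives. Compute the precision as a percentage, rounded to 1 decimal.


Precision = TP / (TP + FP) * 100
= 66 / (66 + 18)
= 66 / 84
= 0.7857
= 78.6%

78.6


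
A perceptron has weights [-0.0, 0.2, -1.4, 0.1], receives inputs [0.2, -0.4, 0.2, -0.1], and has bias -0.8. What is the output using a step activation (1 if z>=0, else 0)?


z = w . x + b
= -0.0*0.2 + 0.2*-0.4 + -1.4*0.2 + 0.1*-0.1 + -0.8
= -0.0 + -0.08 + -0.28 + -0.01 + -0.8
= -0.37 + -0.8
= -1.17
Since z = -1.17 < 0, output = 0

0


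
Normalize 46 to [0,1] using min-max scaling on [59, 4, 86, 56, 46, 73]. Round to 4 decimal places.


Min = 4, Max = 86
Range = 86 - 4 = 82
Scaled = (x - min) / (max - min)
= (46 - 4) / 82
= 42 / 82
= 0.5122

0.5122


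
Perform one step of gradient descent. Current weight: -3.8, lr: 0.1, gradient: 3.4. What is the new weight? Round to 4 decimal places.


w_new = w_old - lr * gradient
= -3.8 - 0.1 * 3.4
= -3.8 - (0.34)
= -4.1400

-4.1400


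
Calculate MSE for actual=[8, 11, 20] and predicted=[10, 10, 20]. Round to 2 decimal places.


Differences: [-2, 1, 0]
Squared errors: [4, 1, 0]
Sum of squared errors = 5
MSE = 5 / 3 = 1.67

1.67


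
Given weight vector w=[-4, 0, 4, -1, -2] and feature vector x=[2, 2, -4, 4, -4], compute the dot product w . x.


Element-wise products:
-4 * 2 = -8
0 * 2 = 0
4 * -4 = -16
-1 * 4 = -4
-2 * -4 = 8
Sum = -8 + 0 + -16 + -4 + 8
= -20

-20


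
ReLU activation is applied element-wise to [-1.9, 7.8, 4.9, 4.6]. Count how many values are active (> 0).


ReLU(x) = max(0, x) for each element:
ReLU(-1.9) = 0
ReLU(7.8) = 7.8
ReLU(4.9) = 4.9
ReLU(4.6) = 4.6
Active neurons (>0): 3

3


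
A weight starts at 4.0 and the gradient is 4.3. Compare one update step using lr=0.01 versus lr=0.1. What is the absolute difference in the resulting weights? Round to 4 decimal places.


With lr=0.01: w_new = 4.0 - 0.01 * 4.3 = 3.957
With lr=0.1: w_new = 4.0 - 0.1 * 4.3 = 3.57
Absolute difference = |3.957 - 3.57|
= 0.3870

0.3870


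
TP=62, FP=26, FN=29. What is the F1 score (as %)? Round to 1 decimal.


Precision = TP / (TP + FP) = 62 / 88 = 0.7045
Recall = TP / (TP + FN) = 62 / 91 = 0.6813
F1 = 2 * P * R / (P + R)
= 2 * 0.7045 * 0.6813 / (0.7045 + 0.6813)
= 0.96 / 1.3859
= 0.6927
As percentage: 69.3%

69.3


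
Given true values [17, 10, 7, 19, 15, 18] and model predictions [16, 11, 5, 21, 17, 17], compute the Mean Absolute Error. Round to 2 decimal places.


Absolute errors: [1, 1, 2, 2, 2, 1]
Sum of absolute errors = 9
MAE = 9 / 6 = 1.50

1.50


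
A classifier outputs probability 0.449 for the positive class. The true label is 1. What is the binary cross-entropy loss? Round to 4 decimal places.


For y=1: Loss = -log(p)
= -log(0.449)
= -(-0.8007)
= 0.8007

0.8007


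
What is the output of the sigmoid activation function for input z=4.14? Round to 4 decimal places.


sigmoid(z) = 1 / (1 + exp(-z))
exp(-(4.14)) = exp(-4.14) = 0.0159
1 + 0.0159 = 1.0159
1 / 1.0159 = 0.9843

0.9843


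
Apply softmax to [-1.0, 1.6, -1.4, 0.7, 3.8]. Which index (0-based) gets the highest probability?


Softmax is a monotonic transformation, so it preserves the argmax.
We need to find the index of the maximum logit.
Index 0: -1.0
Index 1: 1.6
Index 2: -1.4
Index 3: 0.7
Index 4: 3.8
Maximum logit = 3.8 at index 4

4


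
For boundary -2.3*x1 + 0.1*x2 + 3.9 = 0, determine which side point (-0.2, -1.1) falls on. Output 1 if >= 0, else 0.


Compute -2.3 * -0.2 + 0.1 * -1.1 + 3.9
= 0.46 + -0.11 + 3.9
= 4.25
Since 4.25 >= 0, the point is on the positive side.

1


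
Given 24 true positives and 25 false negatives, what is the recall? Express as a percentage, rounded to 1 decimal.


Recall = TP / (TP + FN) * 100
= 24 / (24 + 25)
= 24 / 49
= 0.4898
= 49.0%

49.0


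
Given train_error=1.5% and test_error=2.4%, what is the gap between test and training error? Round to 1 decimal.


Generalization gap = test_error - train_error
= 2.4 - 1.5
= 0.9%
A small gap suggests good generalization.

0.9


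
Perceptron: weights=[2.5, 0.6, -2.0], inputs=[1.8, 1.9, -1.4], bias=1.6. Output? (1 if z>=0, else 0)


z = w . x + b
= 2.5*1.8 + 0.6*1.9 + -2.0*-1.4 + 1.6
= 4.5 + 1.14 + 2.8 + 1.6
= 8.44 + 1.6
= 10.04
Since z = 10.04 >= 0, output = 1

1


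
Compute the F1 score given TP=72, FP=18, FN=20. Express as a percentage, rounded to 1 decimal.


Precision = TP / (TP + FP) = 72 / 90 = 0.8
Recall = TP / (TP + FN) = 72 / 92 = 0.7826
F1 = 2 * P * R / (P + R)
= 2 * 0.8 * 0.7826 / (0.8 + 0.7826)
= 1.2522 / 1.5826
= 0.7912
As percentage: 79.1%

79.1


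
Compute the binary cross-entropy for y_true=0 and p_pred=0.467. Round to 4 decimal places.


For y=0: Loss = -log(1-p)
= -log(1 - 0.467)
= -log(0.533)
= -(-0.6292)
= 0.6292

0.6292


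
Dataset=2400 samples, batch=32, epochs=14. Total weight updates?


Iterations per epoch = 2400 / 32 = 75
Total updates = iterations_per_epoch * epochs
= 75 * 14
= 1050

1050


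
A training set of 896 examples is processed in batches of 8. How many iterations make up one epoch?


Iterations per epoch = dataset_size / batch_size
= 896 / 8
= 112

112


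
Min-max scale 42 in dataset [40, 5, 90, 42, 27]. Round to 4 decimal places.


Min = 5, Max = 90
Range = 90 - 5 = 85
Scaled = (x - min) / (max - min)
= (42 - 5) / 85
= 37 / 85
= 0.4353

0.4353


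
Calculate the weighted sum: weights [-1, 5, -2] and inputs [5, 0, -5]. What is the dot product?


Element-wise products:
-1 * 5 = -5
5 * 0 = 0
-2 * -5 = 10
Sum = -5 + 0 + 10
= 5

5


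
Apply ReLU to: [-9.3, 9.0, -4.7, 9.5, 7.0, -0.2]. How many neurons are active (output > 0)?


ReLU(x) = max(0, x) for each element:
ReLU(-9.3) = 0
ReLU(9.0) = 9.0
ReLU(-4.7) = 0
ReLU(9.5) = 9.5
ReLU(7.0) = 7.0
ReLU(-0.2) = 0
Active neurons (>0): 3

3


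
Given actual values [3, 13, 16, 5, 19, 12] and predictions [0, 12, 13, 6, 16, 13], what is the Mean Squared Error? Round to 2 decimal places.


Differences: [3, 1, 3, -1, 3, -1]
Squared errors: [9, 1, 9, 1, 9, 1]
Sum of squared errors = 30
MSE = 30 / 6 = 5.00

5.00


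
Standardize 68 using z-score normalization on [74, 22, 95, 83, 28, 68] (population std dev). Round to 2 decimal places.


Mean = (74 + 22 + 95 + 83 + 28 + 68) / 6 = 61.6667
Variance = sum((x_i - mean)^2) / n = 744.2222
Std = sqrt(744.2222) = 27.2804
Z = (x - mean) / std
= (68 - 61.6667) / 27.2804
= 6.3333 / 27.2804
= 0.23

0.23


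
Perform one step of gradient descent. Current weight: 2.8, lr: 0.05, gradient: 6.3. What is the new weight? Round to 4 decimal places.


w_new = w_old - lr * gradient
= 2.8 - 0.05 * 6.3
= 2.8 - (0.315)
= 2.4850

2.4850
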